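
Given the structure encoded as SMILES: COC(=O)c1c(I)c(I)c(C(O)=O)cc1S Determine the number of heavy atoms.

Every atom symbol written in the SMILES (organic subset) is one heavy atom; implicit H are not written.
Heavy atoms by element → C:9, I:2, O:4, S:1.
Total: 16.

16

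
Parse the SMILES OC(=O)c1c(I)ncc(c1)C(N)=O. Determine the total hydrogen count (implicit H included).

5

Walk through each heavy atom and fill implicit hydrogens from standard valence (C 4, N 3, O 2, S 2, halogen 1); for lowercase aromatic atoms, an aromatic c carries 1 H when it has two neighbours and 0 H with three, and aromatic n carries 0 H:
  atom 1: O, bond orders sum to 1 (valence 2) → 1 H
  atom 2: C, bond orders sum to 4 (valence 4) → 0 H
  atom 3: O, bond orders sum to 2 (valence 2) → 0 H
  atom 4: aromatic c, 3 neighbours → 0 H
  atom 5: aromatic c, 3 neighbours → 0 H
  atom 6: I (halogen, monovalent) → 0 H
  atom 7: aromatic n, 2 neighbours → 0 H
  atom 8: aromatic c, 2 neighbours → 1 H
  atom 9: aromatic c, 3 neighbours → 0 H
  atom 10: aromatic c, 2 neighbours → 1 H
  atom 11: C, bond orders sum to 4 (valence 4) → 0 H
  atom 12: N, bond orders sum to 1 (valence 3) → 2 H
  atom 13: O, bond orders sum to 2 (valence 2) → 0 H
Total hydrogens: 5.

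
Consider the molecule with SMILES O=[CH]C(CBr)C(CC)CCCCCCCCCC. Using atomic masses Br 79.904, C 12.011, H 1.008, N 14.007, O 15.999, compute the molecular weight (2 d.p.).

319.33 g/mol

First, the molecular formula is C16H31BrO (counting implicit H from valence).
  Br: 1 × 79.904 = 79.904
  C: 16 × 12.011 = 192.176
  H: 31 × 1.008 = 31.248
  O: 1 × 15.999 = 15.999
Sum: 1×79.904 + 16×12.011 + 31×1.008 + 1×15.999 = 319.327 → 319.33 g/mol.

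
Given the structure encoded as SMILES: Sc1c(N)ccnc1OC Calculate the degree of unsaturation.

Molecular formula: C6H8N2OS.
DoU = (2C + 2 + N − H − X) / 2, where X is the halogen count and O/S are ignored.
    = (2·6 + 2 + 2 − 8 − 0) / 2 = 8 / 2 = 4.

4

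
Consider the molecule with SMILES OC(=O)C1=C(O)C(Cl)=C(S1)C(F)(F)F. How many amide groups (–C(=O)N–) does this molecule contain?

Scan the SMILES for the amide motif — none present.
Groups that are present: 1 carboxylic acid, 1 hydroxyl.

0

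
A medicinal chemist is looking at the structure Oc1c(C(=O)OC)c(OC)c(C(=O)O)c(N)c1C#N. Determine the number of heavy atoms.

19

Every atom symbol written in the SMILES (organic subset) is one heavy atom; implicit H are not written.
Heavy atoms by element → C:11, N:2, O:6.
Total: 19.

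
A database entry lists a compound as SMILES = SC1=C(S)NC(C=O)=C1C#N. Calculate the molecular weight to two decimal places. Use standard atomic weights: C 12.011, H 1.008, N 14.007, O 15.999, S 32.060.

184.23 g/mol

First, the molecular formula is C6H4N2OS2 (counting implicit H from valence).
  C: 6 × 12.011 = 72.066
  H: 4 × 1.008 = 4.032
  N: 2 × 14.007 = 28.014
  O: 1 × 15.999 = 15.999
  S: 2 × 32.060 = 64.120
Sum: 6×12.011 + 4×1.008 + 2×14.007 + 1×15.999 + 2×32.060 = 184.231 → 184.23 g/mol.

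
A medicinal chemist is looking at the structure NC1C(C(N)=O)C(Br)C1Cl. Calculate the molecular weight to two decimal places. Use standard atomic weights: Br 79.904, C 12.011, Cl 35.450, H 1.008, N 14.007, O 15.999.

First, the molecular formula is C5H8BrClN2O (counting implicit H from valence).
  Br: 1 × 79.904 = 79.904
  C: 5 × 12.011 = 60.055
  Cl: 1 × 35.450 = 35.450
  H: 8 × 1.008 = 8.064
  N: 2 × 14.007 = 28.014
  O: 1 × 15.999 = 15.999
Sum: 1×79.904 + 5×12.011 + 1×35.450 + 8×1.008 + 2×14.007 + 1×15.999 = 227.486 → 227.49 g/mol.

227.49 g/mol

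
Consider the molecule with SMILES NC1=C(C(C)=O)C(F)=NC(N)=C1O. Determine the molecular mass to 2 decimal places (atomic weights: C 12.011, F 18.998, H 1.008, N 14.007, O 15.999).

First, the molecular formula is C7H8FN3O2 (counting implicit H from valence).
  C: 7 × 12.011 = 84.077
  F: 1 × 18.998 = 18.998
  H: 8 × 1.008 = 8.064
  N: 3 × 14.007 = 42.021
  O: 2 × 15.999 = 31.998
Sum: 7×12.011 + 1×18.998 + 8×1.008 + 3×14.007 + 2×15.999 = 185.158 → 185.16 g/mol.

185.16 g/mol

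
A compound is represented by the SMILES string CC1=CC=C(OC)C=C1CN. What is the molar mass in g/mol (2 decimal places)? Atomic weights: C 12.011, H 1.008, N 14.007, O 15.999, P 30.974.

151.21 g/mol

First, the molecular formula is C9H13NO (counting implicit H from valence).
  C: 9 × 12.011 = 108.099
  H: 13 × 1.008 = 13.104
  N: 1 × 14.007 = 14.007
  O: 1 × 15.999 = 15.999
Sum: 9×12.011 + 13×1.008 + 1×14.007 + 1×15.999 = 151.209 → 151.21 g/mol.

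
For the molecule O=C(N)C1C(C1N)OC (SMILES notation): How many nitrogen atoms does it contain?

Scan the SMILES for N atoms (remember two-letter symbols like Cl and Br are single atoms).
Nitrogen count: 2.

2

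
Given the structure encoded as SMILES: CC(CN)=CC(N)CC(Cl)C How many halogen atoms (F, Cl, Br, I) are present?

Halogen atoms appear at heavy-atom position 10 (1×Cl).
Other groups present: 1 alkene, 2 primary amine.
Halogen count: 1.

1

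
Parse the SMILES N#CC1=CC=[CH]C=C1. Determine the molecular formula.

Walk through each heavy atom and fill implicit hydrogens from standard valence (C 4, N 3, O 2, S 2, halogen 1):
  atom 1: N, bond orders sum to 3 (valence 3) → 0 H
  atom 2: C, bond orders sum to 4 (valence 4) → 0 H
  atom 3: C, bond orders sum to 4 (valence 4) → 0 H
  atom 4: C, bond orders sum to 3 (valence 4) → 1 H
  atom 5: C, bond orders sum to 3 (valence 4) → 1 H
  atom 6: C with explicit H count 1
  atom 7: C, bond orders sum to 3 (valence 4) → 1 H
  atom 8: C, bond orders sum to 3 (valence 4) → 1 H
Totals → C:7, H:5, N:1.

C7H5N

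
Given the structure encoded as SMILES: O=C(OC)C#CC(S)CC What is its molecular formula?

C7H10O2S

Walk through each heavy atom and fill implicit hydrogens from standard valence (C 4, N 3, O 2, S 2, halogen 1):
  atom 1: O, bond orders sum to 2 (valence 2) → 0 H
  atom 2: C, bond orders sum to 4 (valence 4) → 0 H
  atom 3: O, bond orders sum to 2 (valence 2) → 0 H
  atom 4: C, bond orders sum to 1 (valence 4) → 3 H
  atom 5: C, bond orders sum to 4 (valence 4) → 0 H
  atom 6: C, bond orders sum to 4 (valence 4) → 0 H
  atom 7: C, bond orders sum to 3 (valence 4) → 1 H
  atom 8: S, bond orders sum to 1 (valence 2) → 1 H
  atom 9: C, bond orders sum to 2 (valence 4) → 2 H
  atom 10: C, bond orders sum to 1 (valence 4) → 3 H
Totals → C:7, H:10, O:2, S:1.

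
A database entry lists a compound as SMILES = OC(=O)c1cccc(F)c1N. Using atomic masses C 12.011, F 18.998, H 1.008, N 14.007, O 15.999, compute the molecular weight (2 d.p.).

155.13 g/mol

First, the molecular formula is C7H6FNO2 (counting implicit H from valence).
  C: 7 × 12.011 = 84.077
  F: 1 × 18.998 = 18.998
  H: 6 × 1.008 = 6.048
  N: 1 × 14.007 = 14.007
  O: 2 × 15.999 = 31.998
Sum: 7×12.011 + 1×18.998 + 6×1.008 + 1×14.007 + 2×15.999 = 155.128 → 155.13 g/mol.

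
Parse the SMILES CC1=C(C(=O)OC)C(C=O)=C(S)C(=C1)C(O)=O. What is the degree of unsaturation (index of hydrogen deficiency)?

7

Molecular formula: C11H10O5S.
DoU = (2C + 2 + N − H − X) / 2, where X is the halogen count and O/S are ignored.
    = (2·11 + 2 + 0 − 10 − 0) / 2 = 14 / 2 = 7.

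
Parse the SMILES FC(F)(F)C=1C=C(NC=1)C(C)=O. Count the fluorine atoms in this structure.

3

Scan the SMILES for F atoms (remember two-letter symbols like Cl and Br are single atoms).
Fluorine count: 3.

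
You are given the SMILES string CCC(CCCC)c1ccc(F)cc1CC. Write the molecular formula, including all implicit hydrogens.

Walk through each heavy atom and fill implicit hydrogens from standard valence (C 4, N 3, O 2, S 2, halogen 1); for lowercase aromatic atoms, an aromatic c carries 1 H when it has two neighbours and 0 H with three, and aromatic n carries 0 H:
  atom 1: C, bond orders sum to 1 (valence 4) → 3 H
  atom 2: C, bond orders sum to 2 (valence 4) → 2 H
  atom 3: C, bond orders sum to 3 (valence 4) → 1 H
  atom 4: C, bond orders sum to 2 (valence 4) → 2 H
  atom 5: C, bond orders sum to 2 (valence 4) → 2 H
  atom 6: C, bond orders sum to 2 (valence 4) → 2 H
  atom 7: C, bond orders sum to 1 (valence 4) → 3 H
  atom 8: aromatic c, 3 neighbours → 0 H
  atom 9: aromatic c, 2 neighbours → 1 H
  atom 10: aromatic c, 2 neighbours → 1 H
  atom 11: aromatic c, 3 neighbours → 0 H
  atom 12: F (halogen, monovalent) → 0 H
  atom 13: aromatic c, 2 neighbours → 1 H
  atom 14: aromatic c, 3 neighbours → 0 H
  atom 15: C, bond orders sum to 2 (valence 4) → 2 H
  atom 16: C, bond orders sum to 1 (valence 4) → 3 H
Totals → C:15, H:23, F:1.

C15H23F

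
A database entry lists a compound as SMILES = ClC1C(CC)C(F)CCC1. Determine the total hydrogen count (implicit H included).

Walk through each heavy atom and fill implicit hydrogens from standard valence (C 4, N 3, O 2, S 2, halogen 1):
  atom 1: Cl (halogen, monovalent) → 0 H
  atom 2: C, bond orders sum to 3 (valence 4) → 1 H
  atom 3: C, bond orders sum to 3 (valence 4) → 1 H
  atom 4: C, bond orders sum to 2 (valence 4) → 2 H
  atom 5: C, bond orders sum to 1 (valence 4) → 3 H
  atom 6: C, bond orders sum to 3 (valence 4) → 1 H
  atom 7: F (halogen, monovalent) → 0 H
  atom 8: C, bond orders sum to 2 (valence 4) → 2 H
  atom 9: C, bond orders sum to 2 (valence 4) → 2 H
  atom 10: C, bond orders sum to 2 (valence 4) → 2 H
Total hydrogens: 14.

14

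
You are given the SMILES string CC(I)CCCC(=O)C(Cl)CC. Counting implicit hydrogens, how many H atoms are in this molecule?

Walk through each heavy atom and fill implicit hydrogens from standard valence (C 4, N 3, O 2, S 2, halogen 1):
  atom 1: C, bond orders sum to 1 (valence 4) → 3 H
  atom 2: C, bond orders sum to 3 (valence 4) → 1 H
  atom 3: I (halogen, monovalent) → 0 H
  atom 4: C, bond orders sum to 2 (valence 4) → 2 H
  atom 5: C, bond orders sum to 2 (valence 4) → 2 H
  atom 6: C, bond orders sum to 2 (valence 4) → 2 H
  atom 7: C, bond orders sum to 4 (valence 4) → 0 H
  atom 8: O, bond orders sum to 2 (valence 2) → 0 H
  atom 9: C, bond orders sum to 3 (valence 4) → 1 H
  atom 10: Cl (halogen, monovalent) → 0 H
  atom 11: C, bond orders sum to 2 (valence 4) → 2 H
  atom 12: C, bond orders sum to 1 (valence 4) → 3 H
Total hydrogens: 16.

16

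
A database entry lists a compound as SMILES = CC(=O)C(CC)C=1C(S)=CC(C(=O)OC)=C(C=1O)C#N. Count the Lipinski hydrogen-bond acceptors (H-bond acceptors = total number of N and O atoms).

N atoms: 1; O atoms: 4.
Lipinski HBA = 1 + 4 = 5.

5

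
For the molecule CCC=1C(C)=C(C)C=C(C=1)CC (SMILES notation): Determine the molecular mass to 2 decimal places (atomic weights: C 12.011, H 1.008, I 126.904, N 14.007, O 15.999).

First, the molecular formula is C12H18 (counting implicit H from valence).
  C: 12 × 12.011 = 144.132
  H: 18 × 1.008 = 18.144
Sum: 12×12.011 + 18×1.008 = 162.276 → 162.28 g/mol.

162.28 g/mol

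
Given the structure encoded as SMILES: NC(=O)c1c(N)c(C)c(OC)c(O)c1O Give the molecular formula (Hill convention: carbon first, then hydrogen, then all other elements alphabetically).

C9H12N2O4

Walk through each heavy atom and fill implicit hydrogens from standard valence (C 4, N 3, O 2, S 2, halogen 1); for lowercase aromatic atoms, an aromatic c carries 1 H when it has two neighbours and 0 H with three, and aromatic n carries 0 H:
  atom 1: N, bond orders sum to 1 (valence 3) → 2 H
  atom 2: C, bond orders sum to 4 (valence 4) → 0 H
  atom 3: O, bond orders sum to 2 (valence 2) → 0 H
  atom 4: aromatic c, 3 neighbours → 0 H
  atom 5: aromatic c, 3 neighbours → 0 H
  atom 6: N, bond orders sum to 1 (valence 3) → 2 H
  atom 7: aromatic c, 3 neighbours → 0 H
  atom 8: C, bond orders sum to 1 (valence 4) → 3 H
  atom 9: aromatic c, 3 neighbours → 0 H
  atom 10: O, bond orders sum to 2 (valence 2) → 0 H
  atom 11: C, bond orders sum to 1 (valence 4) → 3 H
  atom 12: aromatic c, 3 neighbours → 0 H
  atom 13: O, bond orders sum to 1 (valence 2) → 1 H
  atom 14: aromatic c, 3 neighbours → 0 H
  atom 15: O, bond orders sum to 1 (valence 2) → 1 H
Totals → C:9, H:12, N:2, O:4.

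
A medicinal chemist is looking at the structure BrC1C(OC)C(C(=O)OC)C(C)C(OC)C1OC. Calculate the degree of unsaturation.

Degree of unsaturation = (number of rings) + (number of π bonds).
Ring closures in the SMILES: 1.
π bonds: 1 double bond (each 1 DoU) → 1 DoU from unsaturation.
Total DoU = 1 + 1 = 2.

2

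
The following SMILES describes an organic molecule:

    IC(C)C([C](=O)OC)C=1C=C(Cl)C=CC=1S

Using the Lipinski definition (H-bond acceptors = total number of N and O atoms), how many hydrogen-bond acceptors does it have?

2

N atoms: 0; O atoms: 2.
Lipinski HBA = 0 + 2 = 2.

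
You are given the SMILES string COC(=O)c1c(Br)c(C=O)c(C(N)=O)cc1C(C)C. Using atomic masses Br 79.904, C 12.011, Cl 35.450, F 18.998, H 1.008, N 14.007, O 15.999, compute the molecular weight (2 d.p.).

First, the molecular formula is C13H14BrNO4 (counting implicit H from valence).
  Br: 1 × 79.904 = 79.904
  C: 13 × 12.011 = 156.143
  H: 14 × 1.008 = 14.112
  N: 1 × 14.007 = 14.007
  O: 4 × 15.999 = 63.996
Sum: 1×79.904 + 13×12.011 + 14×1.008 + 1×14.007 + 4×15.999 = 328.162 → 328.16 g/mol.

328.16 g/mol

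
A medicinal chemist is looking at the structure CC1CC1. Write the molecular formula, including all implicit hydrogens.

Walk through each heavy atom and fill implicit hydrogens from standard valence (C 4, N 3, O 2, S 2, halogen 1):
  atom 1: C, bond orders sum to 1 (valence 4) → 3 H
  atom 2: C, bond orders sum to 3 (valence 4) → 1 H
  atom 3: C, bond orders sum to 2 (valence 4) → 2 H
  atom 4: C, bond orders sum to 2 (valence 4) → 2 H
Totals → C:4, H:8.

C4H8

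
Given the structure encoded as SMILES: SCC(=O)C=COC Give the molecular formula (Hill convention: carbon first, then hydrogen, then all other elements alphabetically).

Walk through each heavy atom and fill implicit hydrogens from standard valence (C 4, N 3, O 2, S 2, halogen 1):
  atom 1: S, bond orders sum to 1 (valence 2) → 1 H
  atom 2: C, bond orders sum to 2 (valence 4) → 2 H
  atom 3: C, bond orders sum to 4 (valence 4) → 0 H
  atom 4: O, bond orders sum to 2 (valence 2) → 0 H
  atom 5: C, bond orders sum to 3 (valence 4) → 1 H
  atom 6: C, bond orders sum to 3 (valence 4) → 1 H
  atom 7: O, bond orders sum to 2 (valence 2) → 0 H
  atom 8: C, bond orders sum to 1 (valence 4) → 3 H
Totals → C:5, H:8, O:2, S:1.

C5H8O2S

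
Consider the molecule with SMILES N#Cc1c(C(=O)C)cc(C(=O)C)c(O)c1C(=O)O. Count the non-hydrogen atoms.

Every atom symbol written in the SMILES (organic subset) is one heavy atom; implicit H are not written.
Heavy atoms by element → C:12, N:1, O:5.
Total: 18.

18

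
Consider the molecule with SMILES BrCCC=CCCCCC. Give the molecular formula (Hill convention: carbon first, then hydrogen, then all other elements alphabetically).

Walk through each heavy atom and fill implicit hydrogens from standard valence (C 4, N 3, O 2, S 2, halogen 1):
  atom 1: Br (halogen, monovalent) → 0 H
  atom 2: C, bond orders sum to 2 (valence 4) → 2 H
  atom 3: C, bond orders sum to 2 (valence 4) → 2 H
  atom 4: C, bond orders sum to 3 (valence 4) → 1 H
  atom 5: C, bond orders sum to 3 (valence 4) → 1 H
  atom 6: C, bond orders sum to 2 (valence 4) → 2 H
  atom 7: C, bond orders sum to 2 (valence 4) → 2 H
  atom 8: C, bond orders sum to 2 (valence 4) → 2 H
  atom 9: C, bond orders sum to 2 (valence 4) → 2 H
  atom 10: C, bond orders sum to 1 (valence 4) → 3 H
Totals → C:9, H:17, Br:1.
In Hill order: C9H17Br.

C9H17Br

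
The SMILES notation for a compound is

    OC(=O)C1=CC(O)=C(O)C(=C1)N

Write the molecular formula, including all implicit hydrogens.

C7H7NO4

Walk through each heavy atom and fill implicit hydrogens from standard valence (C 4, N 3, O 2, S 2, halogen 1):
  atom 1: O, bond orders sum to 1 (valence 2) → 1 H
  atom 2: C, bond orders sum to 4 (valence 4) → 0 H
  atom 3: O, bond orders sum to 2 (valence 2) → 0 H
  atom 4: C, bond orders sum to 4 (valence 4) → 0 H
  atom 5: C, bond orders sum to 3 (valence 4) → 1 H
  atom 6: C, bond orders sum to 4 (valence 4) → 0 H
  atom 7: O, bond orders sum to 1 (valence 2) → 1 H
  atom 8: C, bond orders sum to 4 (valence 4) → 0 H
  atom 9: O, bond orders sum to 1 (valence 2) → 1 H
  atom 10: C, bond orders sum to 4 (valence 4) → 0 H
  atom 11: C, bond orders sum to 3 (valence 4) → 1 H
  atom 12: N, bond orders sum to 1 (valence 3) → 2 H
Totals → C:7, H:7, N:1, O:4.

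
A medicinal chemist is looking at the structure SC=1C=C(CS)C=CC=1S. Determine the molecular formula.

C7H8S3

Walk through each heavy atom and fill implicit hydrogens from standard valence (C 4, N 3, O 2, S 2, halogen 1):
  atom 1: S, bond orders sum to 1 (valence 2) → 1 H
  atom 2: C, bond orders sum to 4 (valence 4) → 0 H
  atom 3: C, bond orders sum to 3 (valence 4) → 1 H
  atom 4: C, bond orders sum to 4 (valence 4) → 0 H
  atom 5: C, bond orders sum to 2 (valence 4) → 2 H
  atom 6: S, bond orders sum to 1 (valence 2) → 1 H
  atom 7: C, bond orders sum to 3 (valence 4) → 1 H
  atom 8: C, bond orders sum to 3 (valence 4) → 1 H
  atom 9: C, bond orders sum to 4 (valence 4) → 0 H
  atom 10: S, bond orders sum to 1 (valence 2) → 1 H
Totals → C:7, H:8, S:3.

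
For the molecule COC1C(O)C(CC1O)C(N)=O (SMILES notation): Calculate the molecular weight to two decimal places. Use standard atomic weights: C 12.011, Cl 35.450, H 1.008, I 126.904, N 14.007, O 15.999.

175.18 g/mol

First, the molecular formula is C7H13NO4 (counting implicit H from valence).
  C: 7 × 12.011 = 84.077
  H: 13 × 1.008 = 13.104
  N: 1 × 14.007 = 14.007
  O: 4 × 15.999 = 63.996
Sum: 7×12.011 + 13×1.008 + 1×14.007 + 4×15.999 = 175.184 → 175.18 g/mol.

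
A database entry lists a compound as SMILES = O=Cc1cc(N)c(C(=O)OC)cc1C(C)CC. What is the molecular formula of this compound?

C13H17NO3

Walk through each heavy atom and fill implicit hydrogens from standard valence (C 4, N 3, O 2, S 2, halogen 1); for lowercase aromatic atoms, an aromatic c carries 1 H when it has two neighbours and 0 H with three, and aromatic n carries 0 H:
  atom 1: O, bond orders sum to 2 (valence 2) → 0 H
  atom 2: C, bond orders sum to 3 (valence 4) → 1 H
  atom 3: aromatic c, 3 neighbours → 0 H
  atom 4: aromatic c, 2 neighbours → 1 H
  atom 5: aromatic c, 3 neighbours → 0 H
  atom 6: N, bond orders sum to 1 (valence 3) → 2 H
  atom 7: aromatic c, 3 neighbours → 0 H
  atom 8: C, bond orders sum to 4 (valence 4) → 0 H
  atom 9: O, bond orders sum to 2 (valence 2) → 0 H
  atom 10: O, bond orders sum to 2 (valence 2) → 0 H
  atom 11: C, bond orders sum to 1 (valence 4) → 3 H
  atom 12: aromatic c, 2 neighbours → 1 H
  atom 13: aromatic c, 3 neighbours → 0 H
  atom 14: C, bond orders sum to 3 (valence 4) → 1 H
  atom 15: C, bond orders sum to 1 (valence 4) → 3 H
  atom 16: C, bond orders sum to 2 (valence 4) → 2 H
  atom 17: C, bond orders sum to 1 (valence 4) → 3 H
Totals → C:13, H:17, N:1, O:3.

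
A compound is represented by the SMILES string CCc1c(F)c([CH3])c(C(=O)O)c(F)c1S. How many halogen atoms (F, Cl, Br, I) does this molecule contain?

2

Halogen atoms appear at heavy-atom positions 5, 13 (2×F).
Other groups present: 1 carboxylic acid, 1 thiol.
Halogen count: 2.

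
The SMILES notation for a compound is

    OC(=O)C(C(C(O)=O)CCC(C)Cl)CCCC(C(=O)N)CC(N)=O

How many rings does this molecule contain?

In SMILES, each pair of matching ring-closure digits denotes one ring-closing bond; the number of such bonds equals the number of independent rings.
Ring-closure bonds here: 0.

0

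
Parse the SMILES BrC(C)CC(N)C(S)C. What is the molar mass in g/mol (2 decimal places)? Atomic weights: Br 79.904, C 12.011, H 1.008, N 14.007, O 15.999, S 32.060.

First, the molecular formula is C6H14BrNS (counting implicit H from valence).
  Br: 1 × 79.904 = 79.904
  C: 6 × 12.011 = 72.066
  H: 14 × 1.008 = 14.112
  N: 1 × 14.007 = 14.007
  S: 1 × 32.060 = 32.060
Sum: 1×79.904 + 6×12.011 + 14×1.008 + 1×14.007 + 1×32.060 = 212.149 → 212.15 g/mol.

212.15 g/mol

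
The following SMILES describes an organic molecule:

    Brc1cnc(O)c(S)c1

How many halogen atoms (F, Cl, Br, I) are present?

1

Halogen atoms appear at heavy-atom position 1 (1×Br).
Other groups present: 1 hydroxyl, 1 thiol.
Halogen count: 1.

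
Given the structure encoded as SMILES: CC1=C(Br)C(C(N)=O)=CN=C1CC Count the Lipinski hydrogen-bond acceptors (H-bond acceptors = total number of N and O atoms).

N atoms: 2; O atoms: 1.
Lipinski HBA = 2 + 1 = 3.

3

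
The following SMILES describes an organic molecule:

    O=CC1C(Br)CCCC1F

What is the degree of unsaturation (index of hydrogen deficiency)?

2

Molecular formula: C7H10BrFO.
DoU = (2C + 2 + N − H − X) / 2, where X is the halogen count and O/S are ignored.
    = (2·7 + 2 + 0 − 10 − 2) / 2 = 4 / 2 = 2.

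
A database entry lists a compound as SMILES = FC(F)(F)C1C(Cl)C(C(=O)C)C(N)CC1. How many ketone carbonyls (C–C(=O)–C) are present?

The ketone motif appears at heavy-atom position 9 in the SMILES.
Other groups present: 1 primary amine.
Ketone count: 1.

1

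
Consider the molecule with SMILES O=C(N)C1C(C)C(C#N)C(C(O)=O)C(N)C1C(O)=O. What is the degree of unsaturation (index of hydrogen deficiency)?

Degree of unsaturation = (number of rings) + (number of π bonds).
Ring closures in the SMILES: 1.
π bonds: 3 double bonds (each 1 DoU), 1 triple bond (each 2 DoU) → 5 DoU from unsaturation.
Total DoU = 1 + 5 = 6.

6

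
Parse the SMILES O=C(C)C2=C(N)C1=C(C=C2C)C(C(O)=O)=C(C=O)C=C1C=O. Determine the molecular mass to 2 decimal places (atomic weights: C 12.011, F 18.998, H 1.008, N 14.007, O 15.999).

First, the molecular formula is C16H13NO5 (counting implicit H from valence).
  C: 16 × 12.011 = 192.176
  H: 13 × 1.008 = 13.104
  N: 1 × 14.007 = 14.007
  O: 5 × 15.999 = 79.995
Sum: 16×12.011 + 13×1.008 + 1×14.007 + 5×15.999 = 299.282 → 299.28 g/mol.

299.28 g/mol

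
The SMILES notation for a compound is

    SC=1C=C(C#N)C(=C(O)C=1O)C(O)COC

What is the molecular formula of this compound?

Walk through each heavy atom and fill implicit hydrogens from standard valence (C 4, N 3, O 2, S 2, halogen 1):
  atom 1: S, bond orders sum to 1 (valence 2) → 1 H
  atom 2: C, bond orders sum to 4 (valence 4) → 0 H
  atom 3: C, bond orders sum to 3 (valence 4) → 1 H
  atom 4: C, bond orders sum to 4 (valence 4) → 0 H
  atom 5: C, bond orders sum to 4 (valence 4) → 0 H
  atom 6: N, bond orders sum to 3 (valence 3) → 0 H
  atom 7: C, bond orders sum to 4 (valence 4) → 0 H
  atom 8: C, bond orders sum to 4 (valence 4) → 0 H
  atom 9: O, bond orders sum to 1 (valence 2) → 1 H
  atom 10: C, bond orders sum to 4 (valence 4) → 0 H
  atom 11: O, bond orders sum to 1 (valence 2) → 1 H
  atom 12: C, bond orders sum to 3 (valence 4) → 1 H
  atom 13: O, bond orders sum to 1 (valence 2) → 1 H
  atom 14: C, bond orders sum to 2 (valence 4) → 2 H
  atom 15: O, bond orders sum to 2 (valence 2) → 0 H
  atom 16: C, bond orders sum to 1 (valence 4) → 3 H
Totals → C:10, H:11, N:1, O:4, S:1.

C10H11NO4S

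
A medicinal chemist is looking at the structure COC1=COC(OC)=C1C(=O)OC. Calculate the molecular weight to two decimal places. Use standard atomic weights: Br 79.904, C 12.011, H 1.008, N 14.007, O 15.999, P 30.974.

First, the molecular formula is C8H10O5 (counting implicit H from valence).
  C: 8 × 12.011 = 96.088
  H: 10 × 1.008 = 10.080
  O: 5 × 15.999 = 79.995
Sum: 8×12.011 + 10×1.008 + 5×15.999 = 186.163 → 186.16 g/mol.

186.16 g/mol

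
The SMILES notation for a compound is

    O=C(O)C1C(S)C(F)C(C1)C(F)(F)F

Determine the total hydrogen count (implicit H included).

8

Walk through each heavy atom and fill implicit hydrogens from standard valence (C 4, N 3, O 2, S 2, halogen 1):
  atom 1: O, bond orders sum to 2 (valence 2) → 0 H
  atom 2: C, bond orders sum to 4 (valence 4) → 0 H
  atom 3: O, bond orders sum to 1 (valence 2) → 1 H
  atom 4: C, bond orders sum to 3 (valence 4) → 1 H
  atom 5: C, bond orders sum to 3 (valence 4) → 1 H
  atom 6: S, bond orders sum to 1 (valence 2) → 1 H
  atom 7: C, bond orders sum to 3 (valence 4) → 1 H
  atom 8: F (halogen, monovalent) → 0 H
  atom 9: C, bond orders sum to 3 (valence 4) → 1 H
  atom 10: C, bond orders sum to 2 (valence 4) → 2 H
  atom 11: C, bond orders sum to 4 (valence 4) → 0 H
  atom 12: F (halogen, monovalent) → 0 H
  atom 13: F (halogen, monovalent) → 0 H
  atom 14: F (halogen, monovalent) → 0 H
Total hydrogens: 8.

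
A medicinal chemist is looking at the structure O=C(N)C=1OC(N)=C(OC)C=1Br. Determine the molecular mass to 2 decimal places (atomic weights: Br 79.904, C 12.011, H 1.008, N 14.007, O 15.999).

First, the molecular formula is C6H7BrN2O3 (counting implicit H from valence).
  Br: 1 × 79.904 = 79.904
  C: 6 × 12.011 = 72.066
  H: 7 × 1.008 = 7.056
  N: 2 × 14.007 = 28.014
  O: 3 × 15.999 = 47.997
Sum: 1×79.904 + 6×12.011 + 7×1.008 + 2×14.007 + 3×15.999 = 235.037 → 235.04 g/mol.

235.04 g/mol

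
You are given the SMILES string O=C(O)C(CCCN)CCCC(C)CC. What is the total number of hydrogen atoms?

25

Walk through each heavy atom and fill implicit hydrogens from standard valence (C 4, N 3, O 2, S 2, halogen 1):
  atom 1: O, bond orders sum to 2 (valence 2) → 0 H
  atom 2: C, bond orders sum to 4 (valence 4) → 0 H
  atom 3: O, bond orders sum to 1 (valence 2) → 1 H
  atom 4: C, bond orders sum to 3 (valence 4) → 1 H
  atom 5: C, bond orders sum to 2 (valence 4) → 2 H
  atom 6: C, bond orders sum to 2 (valence 4) → 2 H
  atom 7: C, bond orders sum to 2 (valence 4) → 2 H
  atom 8: N, bond orders sum to 1 (valence 3) → 2 H
  atom 9: C, bond orders sum to 2 (valence 4) → 2 H
  atom 10: C, bond orders sum to 2 (valence 4) → 2 H
  atom 11: C, bond orders sum to 2 (valence 4) → 2 H
  atom 12: C, bond orders sum to 3 (valence 4) → 1 H
  atom 13: C, bond orders sum to 1 (valence 4) → 3 H
  atom 14: C, bond orders sum to 2 (valence 4) → 2 H
  atom 15: C, bond orders sum to 1 (valence 4) → 3 H
Total hydrogens: 25.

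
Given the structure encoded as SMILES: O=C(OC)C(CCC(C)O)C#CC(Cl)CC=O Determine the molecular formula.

C12H17ClO4

Walk through each heavy atom and fill implicit hydrogens from standard valence (C 4, N 3, O 2, S 2, halogen 1):
  atom 1: O, bond orders sum to 2 (valence 2) → 0 H
  atom 2: C, bond orders sum to 4 (valence 4) → 0 H
  atom 3: O, bond orders sum to 2 (valence 2) → 0 H
  atom 4: C, bond orders sum to 1 (valence 4) → 3 H
  atom 5: C, bond orders sum to 3 (valence 4) → 1 H
  atom 6: C, bond orders sum to 2 (valence 4) → 2 H
  atom 7: C, bond orders sum to 2 (valence 4) → 2 H
  atom 8: C, bond orders sum to 3 (valence 4) → 1 H
  atom 9: C, bond orders sum to 1 (valence 4) → 3 H
  atom 10: O, bond orders sum to 1 (valence 2) → 1 H
  atom 11: C, bond orders sum to 4 (valence 4) → 0 H
  atom 12: C, bond orders sum to 4 (valence 4) → 0 H
  atom 13: C, bond orders sum to 3 (valence 4) → 1 H
  atom 14: Cl (halogen, monovalent) → 0 H
  atom 15: C, bond orders sum to 2 (valence 4) → 2 H
  atom 16: C, bond orders sum to 3 (valence 4) → 1 H
  atom 17: O, bond orders sum to 2 (valence 2) → 0 H
Totals → C:12, H:17, Cl:1, O:4.
In Hill order: C12H17ClO4.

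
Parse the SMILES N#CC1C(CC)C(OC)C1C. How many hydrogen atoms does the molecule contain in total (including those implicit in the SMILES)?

Walk through each heavy atom and fill implicit hydrogens from standard valence (C 4, N 3, O 2, S 2, halogen 1):
  atom 1: N, bond orders sum to 3 (valence 3) → 0 H
  atom 2: C, bond orders sum to 4 (valence 4) → 0 H
  atom 3: C, bond orders sum to 3 (valence 4) → 1 H
  atom 4: C, bond orders sum to 3 (valence 4) → 1 H
  atom 5: C, bond orders sum to 2 (valence 4) → 2 H
  atom 6: C, bond orders sum to 1 (valence 4) → 3 H
  atom 7: C, bond orders sum to 3 (valence 4) → 1 H
  atom 8: O, bond orders sum to 2 (valence 2) → 0 H
  atom 9: C, bond orders sum to 1 (valence 4) → 3 H
  atom 10: C, bond orders sum to 3 (valence 4) → 1 H
  atom 11: C, bond orders sum to 1 (valence 4) → 3 H
Total hydrogens: 15.

15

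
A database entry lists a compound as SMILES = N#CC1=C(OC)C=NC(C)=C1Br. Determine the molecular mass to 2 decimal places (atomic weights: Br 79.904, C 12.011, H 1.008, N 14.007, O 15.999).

227.06 g/mol

First, the molecular formula is C8H7BrN2O (counting implicit H from valence).
  Br: 1 × 79.904 = 79.904
  C: 8 × 12.011 = 96.088
  H: 7 × 1.008 = 7.056
  N: 2 × 14.007 = 28.014
  O: 1 × 15.999 = 15.999
Sum: 1×79.904 + 8×12.011 + 7×1.008 + 2×14.007 + 1×15.999 = 227.061 → 227.06 g/mol.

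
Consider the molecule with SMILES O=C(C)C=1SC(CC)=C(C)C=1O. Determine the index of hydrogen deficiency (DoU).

4

Degree of unsaturation = (number of rings) + (number of π bonds).
Ring closures in the SMILES: 1.
π bonds: 3 double bonds (each 1 DoU) → 3 DoU from unsaturation.
Total DoU = 1 + 3 = 4.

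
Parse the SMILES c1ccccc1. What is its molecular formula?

Walk through each heavy atom and fill implicit hydrogens from standard valence (C 4, N 3, O 2, S 2, halogen 1); for lowercase aromatic atoms, an aromatic c carries 1 H when it has two neighbours and 0 H with three, and aromatic n carries 0 H:
  atom 1: aromatic c, 2 neighbours → 1 H
  atom 2: aromatic c, 2 neighbours → 1 H
  atom 3: aromatic c, 2 neighbours → 1 H
  atom 4: aromatic c, 2 neighbours → 1 H
  atom 5: aromatic c, 2 neighbours → 1 H
  atom 6: aromatic c, 2 neighbours → 1 H
Totals → C:6, H:6.
In Hill order: C6H6.

C6H6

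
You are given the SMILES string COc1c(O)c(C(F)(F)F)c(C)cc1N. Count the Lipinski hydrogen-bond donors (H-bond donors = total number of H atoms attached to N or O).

3

Donors: find every N or O and count the H atoms it carries.
  atom 2 (O): bond orders sum to 2 → 0 H
  atom 5 (O): bond orders sum to 1 → 1 H
  atom 15 (N): bond orders sum to 1 → 2 H
Lipinski HBD = 3.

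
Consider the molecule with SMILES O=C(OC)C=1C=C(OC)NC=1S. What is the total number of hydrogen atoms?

9

Walk through each heavy atom and fill implicit hydrogens from standard valence (C 4, N 3, O 2, S 2, halogen 1):
  atom 1: O, bond orders sum to 2 (valence 2) → 0 H
  atom 2: C, bond orders sum to 4 (valence 4) → 0 H
  atom 3: O, bond orders sum to 2 (valence 2) → 0 H
  atom 4: C, bond orders sum to 1 (valence 4) → 3 H
  atom 5: C, bond orders sum to 4 (valence 4) → 0 H
  atom 6: C, bond orders sum to 3 (valence 4) → 1 H
  atom 7: C, bond orders sum to 4 (valence 4) → 0 H
  atom 8: O, bond orders sum to 2 (valence 2) → 0 H
  atom 9: C, bond orders sum to 1 (valence 4) → 3 H
  atom 10: N, bond orders sum to 2 (valence 3) → 1 H
  atom 11: C, bond orders sum to 4 (valence 4) → 0 H
  atom 12: S, bond orders sum to 1 (valence 2) → 1 H
Total hydrogens: 9.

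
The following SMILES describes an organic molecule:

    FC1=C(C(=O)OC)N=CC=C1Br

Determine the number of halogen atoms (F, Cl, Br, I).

Halogen atoms appear at heavy-atom positions 1, 12 (1×Br, 1×F).
Other groups present: 1 ester.
Halogen count: 2.

2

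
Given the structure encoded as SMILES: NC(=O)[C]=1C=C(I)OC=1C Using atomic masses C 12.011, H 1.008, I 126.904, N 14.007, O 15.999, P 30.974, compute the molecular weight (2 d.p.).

251.02 g/mol

First, the molecular formula is C6H6INO2 (counting implicit H from valence).
  C: 6 × 12.011 = 72.066
  H: 6 × 1.008 = 6.048
  I: 1 × 126.904 = 126.904
  N: 1 × 14.007 = 14.007
  O: 2 × 15.999 = 31.998
Sum: 6×12.011 + 6×1.008 + 1×126.904 + 1×14.007 + 2×15.999 = 251.023 → 251.02 g/mol.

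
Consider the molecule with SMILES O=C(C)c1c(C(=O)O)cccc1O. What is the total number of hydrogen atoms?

8

Walk through each heavy atom and fill implicit hydrogens from standard valence (C 4, N 3, O 2, S 2, halogen 1); for lowercase aromatic atoms, an aromatic c carries 1 H when it has two neighbours and 0 H with three, and aromatic n carries 0 H:
  atom 1: O, bond orders sum to 2 (valence 2) → 0 H
  atom 2: C, bond orders sum to 4 (valence 4) → 0 H
  atom 3: C, bond orders sum to 1 (valence 4) → 3 H
  atom 4: aromatic c, 3 neighbours → 0 H
  atom 5: aromatic c, 3 neighbours → 0 H
  atom 6: C, bond orders sum to 4 (valence 4) → 0 H
  atom 7: O, bond orders sum to 2 (valence 2) → 0 H
  atom 8: O, bond orders sum to 1 (valence 2) → 1 H
  atom 9: aromatic c, 2 neighbours → 1 H
  atom 10: aromatic c, 2 neighbours → 1 H
  atom 11: aromatic c, 2 neighbours → 1 H
  atom 12: aromatic c, 3 neighbours → 0 H
  atom 13: O, bond orders sum to 1 (valence 2) → 1 H
Total hydrogens: 8.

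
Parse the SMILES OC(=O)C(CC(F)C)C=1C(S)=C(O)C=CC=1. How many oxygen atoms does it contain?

3

Scan the SMILES for O atoms (remember two-letter symbols like Cl and Br are single atoms).
Oxygen count: 3.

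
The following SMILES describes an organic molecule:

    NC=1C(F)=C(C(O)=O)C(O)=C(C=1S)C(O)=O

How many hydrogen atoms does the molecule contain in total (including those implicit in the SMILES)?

Walk through each heavy atom and fill implicit hydrogens from standard valence (C 4, N 3, O 2, S 2, halogen 1):
  atom 1: N, bond orders sum to 1 (valence 3) → 2 H
  atom 2: C, bond orders sum to 4 (valence 4) → 0 H
  atom 3: C, bond orders sum to 4 (valence 4) → 0 H
  atom 4: F (halogen, monovalent) → 0 H
  atom 5: C, bond orders sum to 4 (valence 4) → 0 H
  atom 6: C, bond orders sum to 4 (valence 4) → 0 H
  atom 7: O, bond orders sum to 1 (valence 2) → 1 H
  atom 8: O, bond orders sum to 2 (valence 2) → 0 H
  atom 9: C, bond orders sum to 4 (valence 4) → 0 H
  atom 10: O, bond orders sum to 1 (valence 2) → 1 H
  atom 11: C, bond orders sum to 4 (valence 4) → 0 H
  atom 12: C, bond orders sum to 4 (valence 4) → 0 H
  atom 13: S, bond orders sum to 1 (valence 2) → 1 H
  atom 14: C, bond orders sum to 4 (valence 4) → 0 H
  atom 15: O, bond orders sum to 1 (valence 2) → 1 H
  atom 16: O, bond orders sum to 2 (valence 2) → 0 H
Total hydrogens: 6.

6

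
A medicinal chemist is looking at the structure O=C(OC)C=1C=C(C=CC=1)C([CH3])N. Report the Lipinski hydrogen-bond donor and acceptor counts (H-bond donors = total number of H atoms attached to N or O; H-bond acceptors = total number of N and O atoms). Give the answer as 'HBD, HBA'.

Donors: find every N or O and count the H atoms it carries.
  atom 1 (O): bond orders sum to 2 → 0 H
  atom 3 (O): bond orders sum to 2 → 0 H
  atom 13 (N): bond orders sum to 1 → 2 H
Lipinski HBD = 2.
Acceptors: N atoms = 1, O atoms = 2 → HBA = 3.

2, 3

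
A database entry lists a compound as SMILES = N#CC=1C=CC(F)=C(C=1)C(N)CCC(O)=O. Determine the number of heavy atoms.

Every atom symbol written in the SMILES (organic subset) is one heavy atom; implicit H are not written.
Heavy atoms by element → C:11, F:1, N:2, O:2.
Total: 16.

16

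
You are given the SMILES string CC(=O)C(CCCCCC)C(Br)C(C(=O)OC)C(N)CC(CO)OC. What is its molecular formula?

C18H34BrNO5

Walk through each heavy atom and fill implicit hydrogens from standard valence (C 4, N 3, O 2, S 2, halogen 1):
  atom 1: C, bond orders sum to 1 (valence 4) → 3 H
  atom 2: C, bond orders sum to 4 (valence 4) → 0 H
  atom 3: O, bond orders sum to 2 (valence 2) → 0 H
  atom 4: C, bond orders sum to 3 (valence 4) → 1 H
  atom 5: C, bond orders sum to 2 (valence 4) → 2 H
  atom 6: C, bond orders sum to 2 (valence 4) → 2 H
  atom 7: C, bond orders sum to 2 (valence 4) → 2 H
  atom 8: C, bond orders sum to 2 (valence 4) → 2 H
  atom 9: C, bond orders sum to 2 (valence 4) → 2 H
  atom 10: C, bond orders sum to 1 (valence 4) → 3 H
  atom 11: C, bond orders sum to 3 (valence 4) → 1 H
  atom 12: Br (halogen, monovalent) → 0 H
  atom 13: C, bond orders sum to 3 (valence 4) → 1 H
  atom 14: C, bond orders sum to 4 (valence 4) → 0 H
  atom 15: O, bond orders sum to 2 (valence 2) → 0 H
  atom 16: O, bond orders sum to 2 (valence 2) → 0 H
  atom 17: C, bond orders sum to 1 (valence 4) → 3 H
  atom 18: C, bond orders sum to 3 (valence 4) → 1 H
  atom 19: N, bond orders sum to 1 (valence 3) → 2 H
  atom 20: C, bond orders sum to 2 (valence 4) → 2 H
  atom 21: C, bond orders sum to 3 (valence 4) → 1 H
  atom 22: C, bond orders sum to 2 (valence 4) → 2 H
  atom 23: O, bond orders sum to 1 (valence 2) → 1 H
  atom 24: O, bond orders sum to 2 (valence 2) → 0 H
  atom 25: C, bond orders sum to 1 (valence 4) → 3 H
Totals → C:18, H:34, Br:1, N:1, O:5.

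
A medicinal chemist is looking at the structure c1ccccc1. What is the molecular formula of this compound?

Walk through each heavy atom and fill implicit hydrogens from standard valence (C 4, N 3, O 2, S 2, halogen 1); for lowercase aromatic atoms, an aromatic c carries 1 H when it has two neighbours and 0 H with three, and aromatic n carries 0 H:
  atom 1: aromatic c, 2 neighbours → 1 H
  atom 2: aromatic c, 2 neighbours → 1 H
  atom 3: aromatic c, 2 neighbours → 1 H
  atom 4: aromatic c, 2 neighbours → 1 H
  atom 5: aromatic c, 2 neighbours → 1 H
  atom 6: aromatic c, 2 neighbours → 1 H
Totals → C:6, H:6.

C6H6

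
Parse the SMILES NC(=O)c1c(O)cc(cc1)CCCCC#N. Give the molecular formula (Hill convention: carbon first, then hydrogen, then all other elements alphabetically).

Walk through each heavy atom and fill implicit hydrogens from standard valence (C 4, N 3, O 2, S 2, halogen 1); for lowercase aromatic atoms, an aromatic c carries 1 H when it has two neighbours and 0 H with three, and aromatic n carries 0 H:
  atom 1: N, bond orders sum to 1 (valence 3) → 2 H
  atom 2: C, bond orders sum to 4 (valence 4) → 0 H
  atom 3: O, bond orders sum to 2 (valence 2) → 0 H
  atom 4: aromatic c, 3 neighbours → 0 H
  atom 5: aromatic c, 3 neighbours → 0 H
  atom 6: O, bond orders sum to 1 (valence 2) → 1 H
  atom 7: aromatic c, 2 neighbours → 1 H
  atom 8: aromatic c, 3 neighbours → 0 H
  atom 9: aromatic c, 2 neighbours → 1 H
  atom 10: aromatic c, 2 neighbours → 1 H
  atom 11: C, bond orders sum to 2 (valence 4) → 2 H
  atom 12: C, bond orders sum to 2 (valence 4) → 2 H
  atom 13: C, bond orders sum to 2 (valence 4) → 2 H
  atom 14: C, bond orders sum to 2 (valence 4) → 2 H
  atom 15: C, bond orders sum to 4 (valence 4) → 0 H
  atom 16: N, bond orders sum to 3 (valence 3) → 0 H
Totals → C:12, H:14, N:2, O:2.

C12H14N2O2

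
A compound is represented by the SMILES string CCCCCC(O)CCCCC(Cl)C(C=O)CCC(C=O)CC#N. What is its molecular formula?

C19H32ClNO3

Walk through each heavy atom and fill implicit hydrogens from standard valence (C 4, N 3, O 2, S 2, halogen 1):
  atom 1: C, bond orders sum to 1 (valence 4) → 3 H
  atom 2: C, bond orders sum to 2 (valence 4) → 2 H
  atom 3: C, bond orders sum to 2 (valence 4) → 2 H
  atom 4: C, bond orders sum to 2 (valence 4) → 2 H
  atom 5: C, bond orders sum to 2 (valence 4) → 2 H
  atom 6: C, bond orders sum to 3 (valence 4) → 1 H
  atom 7: O, bond orders sum to 1 (valence 2) → 1 H
  atom 8: C, bond orders sum to 2 (valence 4) → 2 H
  atom 9: C, bond orders sum to 2 (valence 4) → 2 H
  atom 10: C, bond orders sum to 2 (valence 4) → 2 H
  atom 11: C, bond orders sum to 2 (valence 4) → 2 H
  atom 12: C, bond orders sum to 3 (valence 4) → 1 H
  atom 13: Cl (halogen, monovalent) → 0 H
  atom 14: C, bond orders sum to 3 (valence 4) → 1 H
  atom 15: C, bond orders sum to 3 (valence 4) → 1 H
  atom 16: O, bond orders sum to 2 (valence 2) → 0 H
  atom 17: C, bond orders sum to 2 (valence 4) → 2 H
  atom 18: C, bond orders sum to 2 (valence 4) → 2 H
  atom 19: C, bond orders sum to 3 (valence 4) → 1 H
  atom 20: C, bond orders sum to 3 (valence 4) → 1 H
  atom 21: O, bond orders sum to 2 (valence 2) → 0 H
  atom 22: C, bond orders sum to 2 (valence 4) → 2 H
  atom 23: C, bond orders sum to 4 (valence 4) → 0 H
  atom 24: N, bond orders sum to 3 (valence 3) → 0 H
Totals → C:19, H:32, Cl:1, N:1, O:3.
In Hill order: C19H32ClNO3.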